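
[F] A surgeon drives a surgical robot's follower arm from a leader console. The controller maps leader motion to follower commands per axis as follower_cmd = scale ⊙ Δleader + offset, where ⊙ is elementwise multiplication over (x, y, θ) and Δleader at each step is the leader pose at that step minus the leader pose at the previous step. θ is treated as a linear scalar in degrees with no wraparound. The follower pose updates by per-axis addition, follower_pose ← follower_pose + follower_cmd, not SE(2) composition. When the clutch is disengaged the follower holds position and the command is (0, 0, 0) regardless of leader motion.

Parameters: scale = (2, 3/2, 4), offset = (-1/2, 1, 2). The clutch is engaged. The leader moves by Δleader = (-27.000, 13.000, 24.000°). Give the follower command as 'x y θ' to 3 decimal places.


axis x: 2·-27.000 + -1/2 = -54.500
axis y: 3/2·13.000 + 1 = 20.500
axis θ: 4·24.000 + 2 = 98.000

-54.500 20.500 98.000


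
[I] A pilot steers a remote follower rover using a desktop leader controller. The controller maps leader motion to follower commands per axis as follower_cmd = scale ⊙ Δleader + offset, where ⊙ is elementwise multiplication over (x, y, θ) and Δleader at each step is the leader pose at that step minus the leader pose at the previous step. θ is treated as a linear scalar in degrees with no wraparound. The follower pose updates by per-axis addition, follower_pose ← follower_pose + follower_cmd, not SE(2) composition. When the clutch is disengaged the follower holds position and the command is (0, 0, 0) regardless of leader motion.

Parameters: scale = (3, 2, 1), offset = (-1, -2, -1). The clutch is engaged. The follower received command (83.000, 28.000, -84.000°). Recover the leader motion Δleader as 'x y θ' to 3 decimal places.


28.000 15.000 -83.000

axis x: (83.000 − -1) / (3) = 28.000
axis y: (28.000 − -2) / (2) = 15.000
axis θ: (-84.000 − -1) / (1) = -83.000


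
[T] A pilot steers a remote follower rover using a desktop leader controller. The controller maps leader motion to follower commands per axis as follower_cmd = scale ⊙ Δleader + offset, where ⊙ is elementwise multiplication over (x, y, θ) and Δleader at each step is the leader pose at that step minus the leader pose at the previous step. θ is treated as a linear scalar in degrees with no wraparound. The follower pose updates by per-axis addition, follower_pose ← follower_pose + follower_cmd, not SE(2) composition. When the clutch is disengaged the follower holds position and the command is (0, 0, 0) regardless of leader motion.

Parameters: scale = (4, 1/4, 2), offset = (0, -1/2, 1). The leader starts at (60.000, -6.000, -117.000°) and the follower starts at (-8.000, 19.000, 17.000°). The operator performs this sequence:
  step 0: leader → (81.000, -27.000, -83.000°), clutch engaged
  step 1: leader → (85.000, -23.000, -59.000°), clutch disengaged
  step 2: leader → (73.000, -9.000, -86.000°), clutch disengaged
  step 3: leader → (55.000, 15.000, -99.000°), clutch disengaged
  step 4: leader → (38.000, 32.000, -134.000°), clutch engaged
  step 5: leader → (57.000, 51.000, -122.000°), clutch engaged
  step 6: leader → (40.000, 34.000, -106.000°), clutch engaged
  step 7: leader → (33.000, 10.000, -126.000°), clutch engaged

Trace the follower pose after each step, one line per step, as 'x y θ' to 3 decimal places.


step 0: Δleader=(21.000, -21.000, 34.000°), engaged; cmd=(84.000, -5.750, 69.000°) → follower=(76.000, 13.250, 86.000°)
step 1: Δleader=(4.000, 4.000, 24.000°), disengaged; cmd=(0,0,0) → follower holds at (76.000, 13.250, 86.000°)
step 2: Δleader=(-12.000, 14.000, -27.000°), disengaged; cmd=(0,0,0) → follower holds at (76.000, 13.250, 86.000°)
step 3: Δleader=(-18.000, 24.000, -13.000°), disengaged; cmd=(0,0,0) → follower holds at (76.000, 13.250, 86.000°)
step 4: Δleader=(-17.000, 17.000, -35.000°), engaged; cmd=(-68.000, 3.750, -69.000°) → follower=(8.000, 17.000, 17.000°)
step 5: Δleader=(19.000, 19.000, 12.000°), engaged; cmd=(76.000, 4.250, 25.000°) → follower=(84.000, 21.250, 42.000°)
step 6: Δleader=(-17.000, -17.000, 16.000°), engaged; cmd=(-68.000, -4.750, 33.000°) → follower=(16.000, 16.500, 75.000°)
step 7: Δleader=(-7.000, -24.000, -20.000°), engaged; cmd=(-28.000, -6.500, -39.000°) → follower=(-12.000, 10.000, 36.000°)

76.000 13.250 86.000
76.000 13.250 86.000
76.000 13.250 86.000
76.000 13.250 86.000
8.000 17.000 17.000
84.000 21.250 42.000
16.000 16.500 75.000
-12.000 10.000 36.000


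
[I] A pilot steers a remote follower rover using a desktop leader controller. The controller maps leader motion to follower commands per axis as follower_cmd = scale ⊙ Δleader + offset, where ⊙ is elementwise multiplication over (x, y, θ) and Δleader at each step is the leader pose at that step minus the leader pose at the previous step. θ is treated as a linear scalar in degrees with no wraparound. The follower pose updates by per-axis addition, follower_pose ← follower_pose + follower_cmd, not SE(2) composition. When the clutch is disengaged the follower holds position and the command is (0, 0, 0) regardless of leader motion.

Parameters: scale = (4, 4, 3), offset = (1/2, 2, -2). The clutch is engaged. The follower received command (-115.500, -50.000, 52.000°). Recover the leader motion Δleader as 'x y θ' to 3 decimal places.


axis x: (-115.500 − 1/2) / (4) = -29.000
axis y: (-50.000 − 2) / (4) = -13.000
axis θ: (52.000 − -2) / (3) = 18.000

-29.000 -13.000 18.000


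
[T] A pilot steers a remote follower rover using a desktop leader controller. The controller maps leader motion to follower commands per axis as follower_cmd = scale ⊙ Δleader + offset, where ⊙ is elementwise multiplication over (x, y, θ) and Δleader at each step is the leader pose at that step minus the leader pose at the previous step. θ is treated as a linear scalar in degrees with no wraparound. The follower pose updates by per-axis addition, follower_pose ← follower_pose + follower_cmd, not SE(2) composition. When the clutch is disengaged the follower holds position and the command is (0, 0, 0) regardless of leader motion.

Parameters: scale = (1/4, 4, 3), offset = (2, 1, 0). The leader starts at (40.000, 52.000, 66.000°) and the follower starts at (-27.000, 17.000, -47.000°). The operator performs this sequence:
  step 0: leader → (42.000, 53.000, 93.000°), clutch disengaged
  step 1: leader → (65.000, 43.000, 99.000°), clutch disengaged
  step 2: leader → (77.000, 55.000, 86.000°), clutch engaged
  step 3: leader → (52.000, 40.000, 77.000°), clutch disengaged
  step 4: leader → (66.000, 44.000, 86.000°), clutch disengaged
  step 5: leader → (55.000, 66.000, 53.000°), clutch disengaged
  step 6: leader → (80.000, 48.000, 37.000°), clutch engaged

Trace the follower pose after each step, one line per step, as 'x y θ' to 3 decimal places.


-27.000 17.000 -47.000
-27.000 17.000 -47.000
-22.000 66.000 -86.000
-22.000 66.000 -86.000
-22.000 66.000 -86.000
-22.000 66.000 -86.000
-13.750 -5.000 -134.000

step 0: Δleader=(2.000, 1.000, 27.000°), disengaged; cmd=(0,0,0) → follower holds at (-27.000, 17.000, -47.000°)
step 1: Δleader=(23.000, -10.000, 6.000°), disengaged; cmd=(0,0,0) → follower holds at (-27.000, 17.000, -47.000°)
step 2: Δleader=(12.000, 12.000, -13.000°), engaged; cmd=(5.000, 49.000, -39.000°) → follower=(-22.000, 66.000, -86.000°)
step 3: Δleader=(-25.000, -15.000, -9.000°), disengaged; cmd=(0,0,0) → follower holds at (-22.000, 66.000, -86.000°)
step 4: Δleader=(14.000, 4.000, 9.000°), disengaged; cmd=(0,0,0) → follower holds at (-22.000, 66.000, -86.000°)
step 5: Δleader=(-11.000, 22.000, -33.000°), disengaged; cmd=(0,0,0) → follower holds at (-22.000, 66.000, -86.000°)
step 6: Δleader=(25.000, -18.000, -16.000°), engaged; cmd=(8.250, -71.000, -48.000°) → follower=(-13.750, -5.000, -134.000°)


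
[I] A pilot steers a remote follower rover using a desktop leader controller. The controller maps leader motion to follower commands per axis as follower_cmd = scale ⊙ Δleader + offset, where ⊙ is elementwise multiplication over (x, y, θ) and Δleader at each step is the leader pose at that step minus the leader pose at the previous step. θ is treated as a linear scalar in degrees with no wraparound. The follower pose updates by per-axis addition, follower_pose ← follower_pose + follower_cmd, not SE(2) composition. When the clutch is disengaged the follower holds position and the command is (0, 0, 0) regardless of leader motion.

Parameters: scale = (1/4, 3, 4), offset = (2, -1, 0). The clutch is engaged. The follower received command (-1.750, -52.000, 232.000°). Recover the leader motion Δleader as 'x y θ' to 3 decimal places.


-15.000 -17.000 58.000

axis x: (-1.750 − 2) / (1/4) = -15.000
axis y: (-52.000 − -1) / (3) = -17.000
axis θ: (232.000 − 0) / (4) = 58.000


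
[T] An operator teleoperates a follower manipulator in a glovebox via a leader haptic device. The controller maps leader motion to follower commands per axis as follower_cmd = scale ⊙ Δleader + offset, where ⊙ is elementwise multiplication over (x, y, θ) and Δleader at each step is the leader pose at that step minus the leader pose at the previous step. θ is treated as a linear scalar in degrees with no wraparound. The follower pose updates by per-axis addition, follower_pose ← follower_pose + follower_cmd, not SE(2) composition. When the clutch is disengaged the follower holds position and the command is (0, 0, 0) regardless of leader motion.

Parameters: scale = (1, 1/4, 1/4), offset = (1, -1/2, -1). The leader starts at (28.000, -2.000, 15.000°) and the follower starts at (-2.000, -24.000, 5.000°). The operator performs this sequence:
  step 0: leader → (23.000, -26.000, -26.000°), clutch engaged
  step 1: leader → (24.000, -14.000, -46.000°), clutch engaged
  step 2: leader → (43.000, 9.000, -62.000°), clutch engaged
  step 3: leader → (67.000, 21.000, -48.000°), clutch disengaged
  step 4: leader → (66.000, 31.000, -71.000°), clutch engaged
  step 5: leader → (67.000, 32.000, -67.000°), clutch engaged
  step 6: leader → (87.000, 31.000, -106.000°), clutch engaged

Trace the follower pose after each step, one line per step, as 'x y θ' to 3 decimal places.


-6.000 -30.500 -6.250
-4.000 -28.000 -12.250
16.000 -22.750 -17.250
16.000 -22.750 -17.250
16.000 -20.750 -24.000
18.000 -21.000 -24.000
39.000 -21.750 -34.750

step 0: Δleader=(-5.000, -24.000, -41.000°), engaged; cmd=(-4.000, -6.500, -11.250°) → follower=(-6.000, -30.500, -6.250°)
step 1: Δleader=(1.000, 12.000, -20.000°), engaged; cmd=(2.000, 2.500, -6.000°) → follower=(-4.000, -28.000, -12.250°)
step 2: Δleader=(19.000, 23.000, -16.000°), engaged; cmd=(20.000, 5.250, -5.000°) → follower=(16.000, -22.750, -17.250°)
step 3: Δleader=(24.000, 12.000, 14.000°), disengaged; cmd=(0,0,0) → follower holds at (16.000, -22.750, -17.250°)
step 4: Δleader=(-1.000, 10.000, -23.000°), engaged; cmd=(0.000, 2.000, -6.750°) → follower=(16.000, -20.750, -24.000°)
step 5: Δleader=(1.000, 1.000, 4.000°), engaged; cmd=(2.000, -0.250, 0.000°) → follower=(18.000, -21.000, -24.000°)
step 6: Δleader=(20.000, -1.000, -39.000°), engaged; cmd=(21.000, -0.750, -10.750°) → follower=(39.000, -21.750, -34.750°)


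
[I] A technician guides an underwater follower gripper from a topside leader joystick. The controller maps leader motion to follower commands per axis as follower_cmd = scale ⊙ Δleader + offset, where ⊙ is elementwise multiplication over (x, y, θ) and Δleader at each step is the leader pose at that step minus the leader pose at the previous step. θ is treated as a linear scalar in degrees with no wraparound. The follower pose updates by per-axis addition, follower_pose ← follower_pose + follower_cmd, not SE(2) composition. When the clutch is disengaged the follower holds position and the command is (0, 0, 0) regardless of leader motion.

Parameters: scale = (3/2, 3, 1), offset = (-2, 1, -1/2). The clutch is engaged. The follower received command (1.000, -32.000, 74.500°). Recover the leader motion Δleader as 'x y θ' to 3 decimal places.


2.000 -11.000 75.000

axis x: (1.000 − -2) / (3/2) = 2.000
axis y: (-32.000 − 1) / (3) = -11.000
axis θ: (74.500 − -1/2) / (1) = 75.000


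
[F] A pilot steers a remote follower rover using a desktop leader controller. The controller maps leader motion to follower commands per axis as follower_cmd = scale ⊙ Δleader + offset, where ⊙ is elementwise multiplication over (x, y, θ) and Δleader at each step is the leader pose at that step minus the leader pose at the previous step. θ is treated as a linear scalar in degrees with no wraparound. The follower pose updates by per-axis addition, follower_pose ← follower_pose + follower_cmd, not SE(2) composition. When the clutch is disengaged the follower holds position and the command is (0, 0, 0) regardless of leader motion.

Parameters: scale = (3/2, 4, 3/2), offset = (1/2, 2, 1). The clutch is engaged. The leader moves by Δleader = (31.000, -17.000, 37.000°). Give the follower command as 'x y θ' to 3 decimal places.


47.000 -66.000 56.500

axis x: 3/2·31.000 + 1/2 = 47.000
axis y: 4·-17.000 + 2 = -66.000
axis θ: 3/2·37.000 + 1 = 56.500


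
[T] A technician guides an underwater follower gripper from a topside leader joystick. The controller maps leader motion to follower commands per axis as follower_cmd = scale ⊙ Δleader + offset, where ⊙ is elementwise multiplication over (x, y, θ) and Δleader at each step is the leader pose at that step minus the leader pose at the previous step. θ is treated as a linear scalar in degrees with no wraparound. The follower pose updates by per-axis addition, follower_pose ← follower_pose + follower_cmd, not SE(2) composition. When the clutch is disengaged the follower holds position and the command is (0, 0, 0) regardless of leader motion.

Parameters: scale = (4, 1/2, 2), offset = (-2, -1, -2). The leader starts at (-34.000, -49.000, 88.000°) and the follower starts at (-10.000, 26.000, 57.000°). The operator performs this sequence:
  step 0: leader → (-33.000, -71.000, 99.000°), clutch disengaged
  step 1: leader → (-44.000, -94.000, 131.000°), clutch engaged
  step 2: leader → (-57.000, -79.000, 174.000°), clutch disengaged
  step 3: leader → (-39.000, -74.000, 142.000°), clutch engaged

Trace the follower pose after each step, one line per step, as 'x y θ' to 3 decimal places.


step 0: Δleader=(1.000, -22.000, 11.000°), disengaged; cmd=(0,0,0) → follower holds at (-10.000, 26.000, 57.000°)
step 1: Δleader=(-11.000, -23.000, 32.000°), engaged; cmd=(-46.000, -12.500, 62.000°) → follower=(-56.000, 13.500, 119.000°)
step 2: Δleader=(-13.000, 15.000, 43.000°), disengaged; cmd=(0,0,0) → follower holds at (-56.000, 13.500, 119.000°)
step 3: Δleader=(18.000, 5.000, -32.000°), engaged; cmd=(70.000, 1.500, -66.000°) → follower=(14.000, 15.000, 53.000°)

-10.000 26.000 57.000
-56.000 13.500 119.000
-56.000 13.500 119.000
14.000 15.000 53.000


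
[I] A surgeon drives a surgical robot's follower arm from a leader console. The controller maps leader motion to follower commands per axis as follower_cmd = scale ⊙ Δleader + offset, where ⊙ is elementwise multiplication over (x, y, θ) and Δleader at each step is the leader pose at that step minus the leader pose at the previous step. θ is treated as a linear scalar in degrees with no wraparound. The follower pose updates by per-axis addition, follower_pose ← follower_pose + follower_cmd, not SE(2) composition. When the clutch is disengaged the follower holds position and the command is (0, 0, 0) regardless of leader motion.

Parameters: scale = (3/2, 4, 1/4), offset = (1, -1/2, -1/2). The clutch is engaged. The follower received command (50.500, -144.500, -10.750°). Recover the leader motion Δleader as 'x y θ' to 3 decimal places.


axis x: (50.500 − 1) / (3/2) = 33.000
axis y: (-144.500 − -1/2) / (4) = -36.000
axis θ: (-10.750 − -1/2) / (1/4) = -41.000

33.000 -36.000 -41.000


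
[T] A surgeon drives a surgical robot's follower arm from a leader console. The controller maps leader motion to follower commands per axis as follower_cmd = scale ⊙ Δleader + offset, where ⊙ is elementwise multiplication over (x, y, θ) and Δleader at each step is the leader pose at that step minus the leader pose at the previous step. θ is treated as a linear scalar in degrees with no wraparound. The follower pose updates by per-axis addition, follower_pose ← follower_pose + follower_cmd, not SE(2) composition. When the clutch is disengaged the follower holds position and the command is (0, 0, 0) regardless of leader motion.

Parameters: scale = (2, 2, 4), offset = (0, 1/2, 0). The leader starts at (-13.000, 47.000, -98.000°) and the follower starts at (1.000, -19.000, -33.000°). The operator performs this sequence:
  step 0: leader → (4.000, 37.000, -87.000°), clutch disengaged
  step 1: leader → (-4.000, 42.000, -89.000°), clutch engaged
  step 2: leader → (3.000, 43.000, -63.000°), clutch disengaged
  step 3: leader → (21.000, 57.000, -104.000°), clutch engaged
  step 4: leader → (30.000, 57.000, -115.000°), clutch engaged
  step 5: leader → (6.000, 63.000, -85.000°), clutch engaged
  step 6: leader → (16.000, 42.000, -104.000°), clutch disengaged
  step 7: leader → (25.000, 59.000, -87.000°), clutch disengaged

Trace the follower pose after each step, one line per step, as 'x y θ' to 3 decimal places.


1.000 -19.000 -33.000
-15.000 -8.500 -41.000
-15.000 -8.500 -41.000
21.000 20.000 -205.000
39.000 20.500 -249.000
-9.000 33.000 -129.000
-9.000 33.000 -129.000
-9.000 33.000 -129.000

step 0: Δleader=(17.000, -10.000, 11.000°), disengaged; cmd=(0,0,0) → follower holds at (1.000, -19.000, -33.000°)
step 1: Δleader=(-8.000, 5.000, -2.000°), engaged; cmd=(-16.000, 10.500, -8.000°) → follower=(-15.000, -8.500, -41.000°)
step 2: Δleader=(7.000, 1.000, 26.000°), disengaged; cmd=(0,0,0) → follower holds at (-15.000, -8.500, -41.000°)
step 3: Δleader=(18.000, 14.000, -41.000°), engaged; cmd=(36.000, 28.500, -164.000°) → follower=(21.000, 20.000, -205.000°)
step 4: Δleader=(9.000, 0.000, -11.000°), engaged; cmd=(18.000, 0.500, -44.000°) → follower=(39.000, 20.500, -249.000°)
step 5: Δleader=(-24.000, 6.000, 30.000°), engaged; cmd=(-48.000, 12.500, 120.000°) → follower=(-9.000, 33.000, -129.000°)
step 6: Δleader=(10.000, -21.000, -19.000°), disengaged; cmd=(0,0,0) → follower holds at (-9.000, 33.000, -129.000°)
step 7: Δleader=(9.000, 17.000, 17.000°), disengaged; cmd=(0,0,0) → follower holds at (-9.000, 33.000, -129.000°)


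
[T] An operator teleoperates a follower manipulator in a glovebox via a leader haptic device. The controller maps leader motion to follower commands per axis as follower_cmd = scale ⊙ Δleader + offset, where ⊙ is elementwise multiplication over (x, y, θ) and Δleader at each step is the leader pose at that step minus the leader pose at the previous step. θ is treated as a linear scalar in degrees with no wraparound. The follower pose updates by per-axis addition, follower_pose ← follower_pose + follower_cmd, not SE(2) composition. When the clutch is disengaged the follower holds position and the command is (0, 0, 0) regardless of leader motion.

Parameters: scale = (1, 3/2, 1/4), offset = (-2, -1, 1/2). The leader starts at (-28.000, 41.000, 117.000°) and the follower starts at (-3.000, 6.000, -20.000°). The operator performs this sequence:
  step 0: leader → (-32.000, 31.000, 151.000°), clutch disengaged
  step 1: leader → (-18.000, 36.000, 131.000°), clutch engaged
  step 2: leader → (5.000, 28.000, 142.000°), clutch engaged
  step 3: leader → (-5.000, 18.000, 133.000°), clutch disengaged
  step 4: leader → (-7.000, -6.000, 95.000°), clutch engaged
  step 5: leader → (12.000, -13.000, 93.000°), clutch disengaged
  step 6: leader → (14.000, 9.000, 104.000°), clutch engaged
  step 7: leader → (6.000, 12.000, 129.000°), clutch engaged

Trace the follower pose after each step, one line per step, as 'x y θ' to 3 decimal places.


-3.000 6.000 -20.000
9.000 12.500 -24.500
30.000 -0.500 -21.250
30.000 -0.500 -21.250
26.000 -37.500 -30.250
26.000 -37.500 -30.250
26.000 -5.500 -27.000
16.000 -2.000 -20.250

step 0: Δleader=(-4.000, -10.000, 34.000°), disengaged; cmd=(0,0,0) → follower holds at (-3.000, 6.000, -20.000°)
step 1: Δleader=(14.000, 5.000, -20.000°), engaged; cmd=(12.000, 6.500, -4.500°) → follower=(9.000, 12.500, -24.500°)
step 2: Δleader=(23.000, -8.000, 11.000°), engaged; cmd=(21.000, -13.000, 3.250°) → follower=(30.000, -0.500, -21.250°)
step 3: Δleader=(-10.000, -10.000, -9.000°), disengaged; cmd=(0,0,0) → follower holds at (30.000, -0.500, -21.250°)
step 4: Δleader=(-2.000, -24.000, -38.000°), engaged; cmd=(-4.000, -37.000, -9.000°) → follower=(26.000, -37.500, -30.250°)
step 5: Δleader=(19.000, -7.000, -2.000°), disengaged; cmd=(0,0,0) → follower holds at (26.000, -37.500, -30.250°)
step 6: Δleader=(2.000, 22.000, 11.000°), engaged; cmd=(0.000, 32.000, 3.250°) → follower=(26.000, -5.500, -27.000°)
step 7: Δleader=(-8.000, 3.000, 25.000°), engaged; cmd=(-10.000, 3.500, 6.750°) → follower=(16.000, -2.000, -20.250°)


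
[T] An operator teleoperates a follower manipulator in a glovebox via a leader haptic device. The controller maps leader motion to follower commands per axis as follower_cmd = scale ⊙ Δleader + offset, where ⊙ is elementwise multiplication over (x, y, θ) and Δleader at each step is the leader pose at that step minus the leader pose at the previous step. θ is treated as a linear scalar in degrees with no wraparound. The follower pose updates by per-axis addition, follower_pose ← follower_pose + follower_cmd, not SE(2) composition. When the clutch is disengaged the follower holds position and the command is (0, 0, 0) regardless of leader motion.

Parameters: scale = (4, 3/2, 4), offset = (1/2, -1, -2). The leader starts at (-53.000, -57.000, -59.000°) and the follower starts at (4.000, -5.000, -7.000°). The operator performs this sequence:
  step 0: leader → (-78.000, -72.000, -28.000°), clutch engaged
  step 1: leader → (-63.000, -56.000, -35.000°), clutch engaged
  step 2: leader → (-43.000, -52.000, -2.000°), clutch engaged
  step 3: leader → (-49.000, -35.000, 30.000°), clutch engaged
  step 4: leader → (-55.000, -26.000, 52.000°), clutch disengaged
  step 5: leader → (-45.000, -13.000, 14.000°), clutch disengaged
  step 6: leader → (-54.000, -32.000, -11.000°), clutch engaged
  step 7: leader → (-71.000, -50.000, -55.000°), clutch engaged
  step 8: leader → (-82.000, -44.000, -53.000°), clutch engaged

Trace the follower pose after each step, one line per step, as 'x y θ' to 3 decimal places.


step 0: Δleader=(-25.000, -15.000, 31.000°), engaged; cmd=(-99.500, -23.500, 122.000°) → follower=(-95.500, -28.500, 115.000°)
step 1: Δleader=(15.000, 16.000, -7.000°), engaged; cmd=(60.500, 23.000, -30.000°) → follower=(-35.000, -5.500, 85.000°)
step 2: Δleader=(20.000, 4.000, 33.000°), engaged; cmd=(80.500, 5.000, 130.000°) → follower=(45.500, -0.500, 215.000°)
step 3: Δleader=(-6.000, 17.000, 32.000°), engaged; cmd=(-23.500, 24.500, 126.000°) → follower=(22.000, 24.000, 341.000°)
step 4: Δleader=(-6.000, 9.000, 22.000°), disengaged; cmd=(0,0,0) → follower holds at (22.000, 24.000, 341.000°)
step 5: Δleader=(10.000, 13.000, -38.000°), disengaged; cmd=(0,0,0) → follower holds at (22.000, 24.000, 341.000°)
step 6: Δleader=(-9.000, -19.000, -25.000°), engaged; cmd=(-35.500, -29.500, -102.000°) → follower=(-13.500, -5.500, 239.000°)
step 7: Δleader=(-17.000, -18.000, -44.000°), engaged; cmd=(-67.500, -28.000, -178.000°) → follower=(-81.000, -33.500, 61.000°)
step 8: Δleader=(-11.000, 6.000, 2.000°), engaged; cmd=(-43.500, 8.000, 6.000°) → follower=(-124.500, -25.500, 67.000°)

-95.500 -28.500 115.000
-35.000 -5.500 85.000
45.500 -0.500 215.000
22.000 24.000 341.000
22.000 24.000 341.000
22.000 24.000 341.000
-13.500 -5.500 239.000
-81.000 -33.500 61.000
-124.500 -25.500 67.000


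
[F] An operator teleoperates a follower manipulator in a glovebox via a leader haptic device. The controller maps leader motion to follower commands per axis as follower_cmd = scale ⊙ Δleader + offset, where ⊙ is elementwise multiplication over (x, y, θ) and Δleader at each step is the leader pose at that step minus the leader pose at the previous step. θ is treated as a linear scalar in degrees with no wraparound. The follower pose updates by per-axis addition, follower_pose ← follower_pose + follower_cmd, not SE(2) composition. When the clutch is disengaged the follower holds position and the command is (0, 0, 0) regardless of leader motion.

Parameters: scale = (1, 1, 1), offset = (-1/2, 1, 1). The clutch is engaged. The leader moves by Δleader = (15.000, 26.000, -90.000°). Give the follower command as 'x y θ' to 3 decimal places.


axis x: 1·15.000 + -1/2 = 14.500
axis y: 1·26.000 + 1 = 27.000
axis θ: 1·-90.000 + 1 = -89.000

14.500 27.000 -89.000


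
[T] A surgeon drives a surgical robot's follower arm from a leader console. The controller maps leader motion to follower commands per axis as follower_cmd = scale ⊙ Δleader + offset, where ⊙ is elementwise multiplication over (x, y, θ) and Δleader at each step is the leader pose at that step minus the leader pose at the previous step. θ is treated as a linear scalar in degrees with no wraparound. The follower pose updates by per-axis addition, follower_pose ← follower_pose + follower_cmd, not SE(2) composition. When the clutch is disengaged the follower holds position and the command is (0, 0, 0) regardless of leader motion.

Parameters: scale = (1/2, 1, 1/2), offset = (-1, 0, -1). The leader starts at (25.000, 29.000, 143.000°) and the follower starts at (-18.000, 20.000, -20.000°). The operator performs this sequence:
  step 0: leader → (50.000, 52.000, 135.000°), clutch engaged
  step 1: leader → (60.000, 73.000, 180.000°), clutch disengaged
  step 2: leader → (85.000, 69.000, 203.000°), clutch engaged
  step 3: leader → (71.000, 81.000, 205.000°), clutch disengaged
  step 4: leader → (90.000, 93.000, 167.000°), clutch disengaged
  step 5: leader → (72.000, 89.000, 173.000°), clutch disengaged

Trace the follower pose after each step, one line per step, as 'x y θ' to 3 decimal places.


-6.500 43.000 -25.000
-6.500 43.000 -25.000
5.000 39.000 -14.500
5.000 39.000 -14.500
5.000 39.000 -14.500
5.000 39.000 -14.500

step 0: Δleader=(25.000, 23.000, -8.000°), engaged; cmd=(11.500, 23.000, -5.000°) → follower=(-6.500, 43.000, -25.000°)
step 1: Δleader=(10.000, 21.000, 45.000°), disengaged; cmd=(0,0,0) → follower holds at (-6.500, 43.000, -25.000°)
step 2: Δleader=(25.000, -4.000, 23.000°), engaged; cmd=(11.500, -4.000, 10.500°) → follower=(5.000, 39.000, -14.500°)
step 3: Δleader=(-14.000, 12.000, 2.000°), disengaged; cmd=(0,0,0) → follower holds at (5.000, 39.000, -14.500°)
step 4: Δleader=(19.000, 12.000, -38.000°), disengaged; cmd=(0,0,0) → follower holds at (5.000, 39.000, -14.500°)
step 5: Δleader=(-18.000, -4.000, 6.000°), disengaged; cmd=(0,0,0) → follower holds at (5.000, 39.000, -14.500°)


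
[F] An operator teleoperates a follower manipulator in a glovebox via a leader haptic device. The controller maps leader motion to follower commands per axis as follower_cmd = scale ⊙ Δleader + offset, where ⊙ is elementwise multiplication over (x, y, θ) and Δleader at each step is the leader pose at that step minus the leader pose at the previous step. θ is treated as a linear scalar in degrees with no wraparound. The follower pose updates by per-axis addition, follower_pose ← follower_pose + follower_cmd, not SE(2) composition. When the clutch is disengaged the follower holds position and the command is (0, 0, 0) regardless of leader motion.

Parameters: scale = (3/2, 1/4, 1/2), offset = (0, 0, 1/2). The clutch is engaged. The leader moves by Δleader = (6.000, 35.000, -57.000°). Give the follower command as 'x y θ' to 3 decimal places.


9.000 8.750 -28.000

axis x: 3/2·6.000 + 0 = 9.000
axis y: 1/4·35.000 + 0 = 8.750
axis θ: 1/2·-57.000 + 1/2 = -28.000


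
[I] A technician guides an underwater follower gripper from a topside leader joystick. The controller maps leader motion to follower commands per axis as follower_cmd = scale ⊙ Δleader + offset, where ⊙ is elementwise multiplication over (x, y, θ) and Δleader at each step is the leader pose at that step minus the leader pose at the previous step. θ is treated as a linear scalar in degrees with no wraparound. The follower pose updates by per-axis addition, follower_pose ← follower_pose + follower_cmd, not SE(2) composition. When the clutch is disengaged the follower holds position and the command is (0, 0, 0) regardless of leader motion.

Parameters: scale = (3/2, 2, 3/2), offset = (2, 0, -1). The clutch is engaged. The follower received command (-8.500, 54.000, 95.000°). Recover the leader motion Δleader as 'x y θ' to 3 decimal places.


-7.000 27.000 64.000

axis x: (-8.500 − 2) / (3/2) = -7.000
axis y: (54.000 − 0) / (2) = 27.000
axis θ: (95.000 − -1) / (3/2) = 64.000


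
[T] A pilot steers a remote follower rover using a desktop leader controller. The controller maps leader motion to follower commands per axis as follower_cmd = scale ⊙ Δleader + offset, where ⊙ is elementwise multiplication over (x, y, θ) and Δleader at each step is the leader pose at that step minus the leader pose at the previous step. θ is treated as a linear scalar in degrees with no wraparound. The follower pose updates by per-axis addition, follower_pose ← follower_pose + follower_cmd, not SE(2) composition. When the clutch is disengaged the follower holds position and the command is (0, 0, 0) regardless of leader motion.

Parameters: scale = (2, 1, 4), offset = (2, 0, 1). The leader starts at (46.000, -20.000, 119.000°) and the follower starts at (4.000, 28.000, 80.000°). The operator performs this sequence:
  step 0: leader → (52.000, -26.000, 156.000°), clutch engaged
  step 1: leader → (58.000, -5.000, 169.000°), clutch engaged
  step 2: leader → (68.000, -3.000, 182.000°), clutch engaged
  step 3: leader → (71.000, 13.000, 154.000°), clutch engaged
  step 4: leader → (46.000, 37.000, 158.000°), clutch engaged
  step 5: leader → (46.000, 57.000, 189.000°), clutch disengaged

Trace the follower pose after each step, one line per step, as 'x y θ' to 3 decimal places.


step 0: Δleader=(6.000, -6.000, 37.000°), engaged; cmd=(14.000, -6.000, 149.000°) → follower=(18.000, 22.000, 229.000°)
step 1: Δleader=(6.000, 21.000, 13.000°), engaged; cmd=(14.000, 21.000, 53.000°) → follower=(32.000, 43.000, 282.000°)
step 2: Δleader=(10.000, 2.000, 13.000°), engaged; cmd=(22.000, 2.000, 53.000°) → follower=(54.000, 45.000, 335.000°)
step 3: Δleader=(3.000, 16.000, -28.000°), engaged; cmd=(8.000, 16.000, -111.000°) → follower=(62.000, 61.000, 224.000°)
step 4: Δleader=(-25.000, 24.000, 4.000°), engaged; cmd=(-48.000, 24.000, 17.000°) → follower=(14.000, 85.000, 241.000°)
step 5: Δleader=(0.000, 20.000, 31.000°), disengaged; cmd=(0,0,0) → follower holds at (14.000, 85.000, 241.000°)

18.000 22.000 229.000
32.000 43.000 282.000
54.000 45.000 335.000
62.000 61.000 224.000
14.000 85.000 241.000
14.000 85.000 241.000


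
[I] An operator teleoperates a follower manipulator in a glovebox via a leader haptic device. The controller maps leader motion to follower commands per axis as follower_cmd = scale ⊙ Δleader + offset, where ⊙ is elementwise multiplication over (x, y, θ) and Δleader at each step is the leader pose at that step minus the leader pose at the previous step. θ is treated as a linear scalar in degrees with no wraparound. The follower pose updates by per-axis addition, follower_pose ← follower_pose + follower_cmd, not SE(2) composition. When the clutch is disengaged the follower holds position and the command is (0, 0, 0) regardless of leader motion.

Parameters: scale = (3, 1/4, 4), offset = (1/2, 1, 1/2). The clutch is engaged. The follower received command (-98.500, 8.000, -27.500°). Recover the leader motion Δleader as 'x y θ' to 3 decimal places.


-33.000 28.000 -7.000

axis x: (-98.500 − 1/2) / (3) = -33.000
axis y: (8.000 − 1) / (1/4) = 28.000
axis θ: (-27.500 − 1/2) / (4) = -7.000


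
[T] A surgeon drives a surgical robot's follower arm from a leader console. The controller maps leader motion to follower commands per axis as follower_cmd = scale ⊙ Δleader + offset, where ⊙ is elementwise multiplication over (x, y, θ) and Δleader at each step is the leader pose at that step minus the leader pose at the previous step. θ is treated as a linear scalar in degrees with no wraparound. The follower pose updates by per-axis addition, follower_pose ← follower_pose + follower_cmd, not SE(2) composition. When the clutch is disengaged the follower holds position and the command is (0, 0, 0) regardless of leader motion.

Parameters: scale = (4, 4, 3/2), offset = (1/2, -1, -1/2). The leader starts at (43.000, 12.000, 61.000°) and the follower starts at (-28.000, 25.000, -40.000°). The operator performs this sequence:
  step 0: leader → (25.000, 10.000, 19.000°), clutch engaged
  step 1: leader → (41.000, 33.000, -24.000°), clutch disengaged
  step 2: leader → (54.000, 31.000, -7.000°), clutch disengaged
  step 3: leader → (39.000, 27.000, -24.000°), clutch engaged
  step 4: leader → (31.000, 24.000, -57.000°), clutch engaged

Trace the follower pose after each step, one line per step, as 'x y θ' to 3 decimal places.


-99.500 16.000 -103.500
-99.500 16.000 -103.500
-99.500 16.000 -103.500
-159.000 -1.000 -129.500
-190.500 -14.000 -179.500

step 0: Δleader=(-18.000, -2.000, -42.000°), engaged; cmd=(-71.500, -9.000, -63.500°) → follower=(-99.500, 16.000, -103.500°)
step 1: Δleader=(16.000, 23.000, -43.000°), disengaged; cmd=(0,0,0) → follower holds at (-99.500, 16.000, -103.500°)
step 2: Δleader=(13.000, -2.000, 17.000°), disengaged; cmd=(0,0,0) → follower holds at (-99.500, 16.000, -103.500°)
step 3: Δleader=(-15.000, -4.000, -17.000°), engaged; cmd=(-59.500, -17.000, -26.000°) → follower=(-159.000, -1.000, -129.500°)
step 4: Δleader=(-8.000, -3.000, -33.000°), engaged; cmd=(-31.500, -13.000, -50.000°) → follower=(-190.500, -14.000, -179.500°)


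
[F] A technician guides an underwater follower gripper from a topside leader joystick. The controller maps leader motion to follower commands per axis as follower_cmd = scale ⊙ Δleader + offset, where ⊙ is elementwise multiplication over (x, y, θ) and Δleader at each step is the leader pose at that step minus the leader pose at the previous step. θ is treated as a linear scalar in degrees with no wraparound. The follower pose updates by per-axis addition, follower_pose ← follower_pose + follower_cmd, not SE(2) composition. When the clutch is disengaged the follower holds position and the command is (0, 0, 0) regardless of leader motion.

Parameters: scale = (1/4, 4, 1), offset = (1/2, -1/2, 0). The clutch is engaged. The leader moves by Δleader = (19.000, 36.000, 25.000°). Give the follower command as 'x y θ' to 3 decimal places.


axis x: 1/4·19.000 + 1/2 = 5.250
axis y: 4·36.000 + -1/2 = 143.500
axis θ: 1·25.000 + 0 = 25.000

5.250 143.500 25.000


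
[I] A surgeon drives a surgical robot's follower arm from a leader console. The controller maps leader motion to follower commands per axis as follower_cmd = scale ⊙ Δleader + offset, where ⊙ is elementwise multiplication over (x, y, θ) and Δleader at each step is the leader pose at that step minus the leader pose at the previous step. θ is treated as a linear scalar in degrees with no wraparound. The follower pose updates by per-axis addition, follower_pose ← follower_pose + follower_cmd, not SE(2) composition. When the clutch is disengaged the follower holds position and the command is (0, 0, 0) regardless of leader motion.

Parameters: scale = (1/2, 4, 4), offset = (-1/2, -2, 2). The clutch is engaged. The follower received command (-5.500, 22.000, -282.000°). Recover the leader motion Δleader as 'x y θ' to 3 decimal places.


axis x: (-5.500 − -1/2) / (1/2) = -10.000
axis y: (22.000 − -2) / (4) = 6.000
axis θ: (-282.000 − 2) / (4) = -71.000

-10.000 6.000 -71.000


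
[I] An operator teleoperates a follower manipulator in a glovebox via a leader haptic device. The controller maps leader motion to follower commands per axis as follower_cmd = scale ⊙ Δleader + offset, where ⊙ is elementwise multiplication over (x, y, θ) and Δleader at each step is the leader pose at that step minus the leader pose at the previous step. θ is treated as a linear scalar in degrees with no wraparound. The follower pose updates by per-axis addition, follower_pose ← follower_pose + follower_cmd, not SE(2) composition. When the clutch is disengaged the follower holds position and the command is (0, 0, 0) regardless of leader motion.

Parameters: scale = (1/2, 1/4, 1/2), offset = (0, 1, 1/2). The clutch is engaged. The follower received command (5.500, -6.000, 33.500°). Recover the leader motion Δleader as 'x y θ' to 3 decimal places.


11.000 -28.000 66.000

axis x: (5.500 − 0) / (1/2) = 11.000
axis y: (-6.000 − 1) / (1/4) = -28.000
axis θ: (33.500 − 1/2) / (1/2) = 66.000


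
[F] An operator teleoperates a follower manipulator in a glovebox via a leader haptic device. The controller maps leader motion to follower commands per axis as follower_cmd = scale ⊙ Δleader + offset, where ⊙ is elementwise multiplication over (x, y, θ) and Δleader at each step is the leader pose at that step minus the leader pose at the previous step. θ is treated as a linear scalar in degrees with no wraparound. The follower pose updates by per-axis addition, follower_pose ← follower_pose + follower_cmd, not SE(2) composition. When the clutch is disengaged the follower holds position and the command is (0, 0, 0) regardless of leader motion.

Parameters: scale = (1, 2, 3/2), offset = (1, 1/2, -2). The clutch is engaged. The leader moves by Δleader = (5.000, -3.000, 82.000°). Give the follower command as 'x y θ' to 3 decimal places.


axis x: 1·5.000 + 1 = 6.000
axis y: 2·-3.000 + 1/2 = -5.500
axis θ: 3/2·82.000 + -2 = 121.000

6.000 -5.500 121.000


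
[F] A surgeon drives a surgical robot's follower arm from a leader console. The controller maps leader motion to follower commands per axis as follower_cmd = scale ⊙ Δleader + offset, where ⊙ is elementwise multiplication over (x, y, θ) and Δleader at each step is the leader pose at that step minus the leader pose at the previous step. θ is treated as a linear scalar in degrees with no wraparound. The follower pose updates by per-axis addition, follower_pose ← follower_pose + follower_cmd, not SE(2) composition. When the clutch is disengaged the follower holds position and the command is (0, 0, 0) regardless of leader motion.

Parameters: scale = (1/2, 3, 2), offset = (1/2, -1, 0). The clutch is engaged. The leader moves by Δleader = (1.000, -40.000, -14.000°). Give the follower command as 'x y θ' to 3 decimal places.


1.000 -121.000 -28.000

axis x: 1/2·1.000 + 1/2 = 1.000
axis y: 3·-40.000 + -1 = -121.000
axis θ: 2·-14.000 + 0 = -28.000


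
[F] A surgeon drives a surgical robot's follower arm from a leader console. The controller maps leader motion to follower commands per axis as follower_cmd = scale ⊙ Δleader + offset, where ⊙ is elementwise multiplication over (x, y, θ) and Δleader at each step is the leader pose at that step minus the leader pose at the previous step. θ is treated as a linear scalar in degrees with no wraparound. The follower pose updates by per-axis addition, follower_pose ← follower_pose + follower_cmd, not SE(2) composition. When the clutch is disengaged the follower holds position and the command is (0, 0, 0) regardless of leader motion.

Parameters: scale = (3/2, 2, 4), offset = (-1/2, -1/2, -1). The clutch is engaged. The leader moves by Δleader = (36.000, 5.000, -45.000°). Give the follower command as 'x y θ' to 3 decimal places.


53.500 9.500 -181.000

axis x: 3/2·36.000 + -1/2 = 53.500
axis y: 2·5.000 + -1/2 = 9.500
axis θ: 4·-45.000 + -1 = -181.000
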